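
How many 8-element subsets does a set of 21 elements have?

C(21,8) = (21·20·19·18·17·16·15·14) / 8! = 8204716800 / 40320 = 203490.

203490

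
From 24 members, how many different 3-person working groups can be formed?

This is C(24,3) = 2024.

2024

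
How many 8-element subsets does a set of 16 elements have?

C(16,8) = (16·15·14·13·12·11·10·9) / 8! = 518918400 / 40320 = 12870.

12870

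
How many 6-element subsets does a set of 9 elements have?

C(9,6) = C(9,3) by symmetry.
C(9,3) = (9·8·7) / 3! = 504 / 6 = 84.

84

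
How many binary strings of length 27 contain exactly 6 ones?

Choose the 6 positions: C(27,6) = 296010.

296010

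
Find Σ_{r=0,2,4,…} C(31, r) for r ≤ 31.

Even-r terms of row 31 sum to 2^30 = 1073741824.

1073741824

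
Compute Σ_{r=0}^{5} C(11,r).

1024

1 + 11 + 55 + 165 + 330 + 462 = 1024.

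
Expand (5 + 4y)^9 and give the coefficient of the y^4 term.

100800000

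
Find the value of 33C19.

818809200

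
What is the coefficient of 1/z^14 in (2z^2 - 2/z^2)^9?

General term: C(9,j)·(2z^2)^j·(-2/z^2)^(9-j), with z-exponent 2j − 2(9−j) = 4j − 18.
Set 4j − 18 = -14: j = 1.
C(9,1) = 9; 2^1 = 2; (-2)^8 = 256.
Coefficient = 9 · 2 · 256 = 4608.

4608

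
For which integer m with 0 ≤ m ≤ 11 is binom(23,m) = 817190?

9

C(23,m) increases on 0 ≤ m ≤ 11. C(23,8) = 490314 and C(23,9) = 817190, so m = 9.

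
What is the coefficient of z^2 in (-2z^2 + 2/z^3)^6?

General term: C(6,j)·(-2z^2)^j·(2/z^3)^(6-j), with z-exponent 2j − 3(6−j) = 5j − 18.
Set 5j − 18 = 2: j = 4.
C(6,4) = 15; (-2)^4 = 16; 2^2 = 4.
Coefficient = 15 · 16 · 4 = 960.

960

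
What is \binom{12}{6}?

C(12,6) = (12·11·10·9·8·7) / 6! = 665280 / 720 = 924.

924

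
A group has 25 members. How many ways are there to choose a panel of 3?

2300

This is C(25,3) = 2300.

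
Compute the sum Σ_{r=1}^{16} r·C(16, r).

Since r·C(16,r) = 16·C(15,r−1), the sum is 16·2^15 = 16·32768 = 524288.

524288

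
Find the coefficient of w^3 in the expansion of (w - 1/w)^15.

5005

General term: C(15,j)·(w)^j·(-1/w)^(15-j), with w-exponent 1j − 1(15−j) = 2j − 15.
Set 2j − 15 = 3: j = 9.
C(15,9) = 5005; 1^9 = 1; (-1)^6 = 1.
Coefficient = 5005 · 1 · 1 = 5005.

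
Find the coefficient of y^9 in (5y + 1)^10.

The general term is C(10,j)·(5y)^j·(1)^(10-j); the y^9 term has j = 9.
C(10,9) = 10.
Coefficient = C(10,9) · 5^9 = 10 · 1953125 = 19531250.

19531250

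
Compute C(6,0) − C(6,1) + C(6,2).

The partial alternating sum Σ_{k=0}^{2} (−1)^k C(6,k) = (−1)^2 C(5,2) = 10.

10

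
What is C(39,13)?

C(39,13) = (39·38·37·36·35·34·33·32·31·30·29·28·27) / 13! = 50578512186237235200 / 6227020800 = 8122425444.

8122425444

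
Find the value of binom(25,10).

3268760

C(25,10) = (25·24·23·22·21·20·19·18·17·16) / 10! = 11861676288000 / 3628800 = 3268760.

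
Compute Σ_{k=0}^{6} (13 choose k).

1 + 13 + 78 + 286 + 715 + 1287 + 1716 = 4096.

4096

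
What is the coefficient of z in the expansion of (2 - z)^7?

The general term is C(7,j)·(2)^j·(-z)^(7-j); the z^1 term has j = 6.
C(7,6) = 7.
Coefficient = C(7,6) · 2^6 · (-1)^1 = 7 · 64 · (-1) = -448.

-448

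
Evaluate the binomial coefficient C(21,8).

203490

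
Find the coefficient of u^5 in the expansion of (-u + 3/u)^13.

General term: C(13,j)·(-u)^j·(3/u)^(13-j), with u-exponent 1j − 1(13−j) = 2j − 13.
Set 2j − 13 = 5: j = 9.
C(13,9) = 715; (-1)^9 = -1; 3^4 = 81.
Coefficient = 715 · (-1) · 81 = -57915.

-57915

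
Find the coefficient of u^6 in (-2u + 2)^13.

The general term is C(13,j)·(-2u)^j·(2)^(13-j); the u^6 term has j = 6.
C(13,6) = 1716.
Coefficient = C(13,6) · (-2)^6 · 2^7 = 1716 · 64 · 128 = 14057472.

14057472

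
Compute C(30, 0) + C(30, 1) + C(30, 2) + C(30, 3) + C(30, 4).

1 + 30 + 435 + 4060 + 27405 = 31931.

31931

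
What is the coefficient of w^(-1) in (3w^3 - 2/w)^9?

General term: C(9,j)·(3w^3)^j·(-2/w)^(9-j), with w-exponent 3j − 1(9−j) = 4j − 9.
Set 4j − 9 = -1: j = 2.
C(9,2) = 36; 3^2 = 9; (-2)^7 = -128.
Coefficient = 36 · 9 · (-128) = -41472.

-41472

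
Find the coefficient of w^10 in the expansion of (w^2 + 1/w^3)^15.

1365

General term: C(15,j)·(w^2)^j·(1/w^3)^(15-j), with w-exponent 2j − 3(15−j) = 5j − 45.
Set 5j − 45 = 10: j = 11.
C(15,11) = 1365; 1^11 = 1; 1^4 = 1.
Coefficient = 1365 · 1 · 1 = 1365.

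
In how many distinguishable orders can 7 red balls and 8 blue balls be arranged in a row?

6435

Choose positions for the red balls: C(15,7) = 6435.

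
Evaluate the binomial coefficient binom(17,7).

19448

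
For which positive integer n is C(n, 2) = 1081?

n(n−1)/2 = 1081 ⇒ n(n−1) = 2162. Since 47·46 = 2162, n = 47.

47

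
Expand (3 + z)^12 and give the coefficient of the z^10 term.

The general term is C(12,j)·(3)^j·(z)^(12-j); the z^10 term has j = 2.
C(12,2) = 66.
Coefficient = C(12,2) · 3^2 = 66 · 9 = 594.

594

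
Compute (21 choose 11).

352716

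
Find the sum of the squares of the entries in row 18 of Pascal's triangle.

By Vandermonde's identity, Σ C(18,j)² = C(36,18) = 9075135300.

9075135300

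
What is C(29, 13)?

C(29,13) = (29·28·27·26·25·24·23·22·21·20·19·18·17) / 13! = 422590010274432000 / 6227020800 = 67863915.

67863915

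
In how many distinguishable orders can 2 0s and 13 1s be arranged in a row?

105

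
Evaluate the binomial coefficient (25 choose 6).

C(25,6) = (25·24·23·22·21·20) / 6! = 127512000 / 720 = 177100.

177100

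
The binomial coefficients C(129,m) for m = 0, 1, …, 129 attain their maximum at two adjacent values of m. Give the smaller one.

64

For odd n = 129, C(129,m) peaks at m = (n−1)/2 and (n+1)/2; the smaller is 64.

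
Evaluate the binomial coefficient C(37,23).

C(37,23) = C(37,14) by symmetry.
C(37,14) = (37·36·35·34·33·32·31·30·29·28·27·26·25·24) / 14! = 532405391434076160000 / 87178291200 = 6107086800.

6107086800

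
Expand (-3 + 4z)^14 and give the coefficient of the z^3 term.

-4126816512

The general term is C(14,j)·(-3)^j·(4z)^(14-j); the z^3 term has j = 11.
C(14,11) = 364.
Coefficient = C(14,11) · (-3)^11 · 4^3 = 364 · (-177147) · 64 = -4126816512.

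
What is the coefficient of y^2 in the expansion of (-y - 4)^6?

The general term is C(6,j)·(-y)^j·(-4)^(6-j); the y^2 term has j = 2.
C(6,2) = 15.
Coefficient = C(6,2) · (-4)^4 = 15 · 256 = 3840.

3840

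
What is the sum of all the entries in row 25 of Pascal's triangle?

33554432

Setting x = 1 in (1+x)^25 gives Σ C(25,r) = 2^25 = 33554432.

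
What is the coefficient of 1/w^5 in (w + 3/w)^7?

General term: C(7,j)·(w)^j·(3/w)^(7-j), with w-exponent 1j − 1(7−j) = 2j − 7.
Set 2j − 7 = -5: j = 1.
C(7,1) = 7; 1^1 = 1; 3^6 = 729.
Coefficient = 7 · 1 · 729 = 5103.

5103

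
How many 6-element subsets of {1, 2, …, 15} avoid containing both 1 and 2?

All 6-subsets: C(15,6) = 5005. Those containing both fixed elements: C(13,4) = 715.
5005 − 715 = 4290.

4290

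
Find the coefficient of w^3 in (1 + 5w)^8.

The general term is C(8,j)·(1)^j·(5w)^(8-j); the w^3 term has j = 5.
C(8,5) = 56.
Coefficient = C(8,5) · 5^3 = 56 · 125 = 7000.

7000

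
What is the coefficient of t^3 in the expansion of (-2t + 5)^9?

-10500000

The general term is C(9,j)·(-2t)^j·(5)^(9-j); the t^3 term has j = 3.
C(9,3) = 84.
Coefficient = C(9,3) · (-2)^3 · 5^6 = 84 · (-8) · 15625 = -10500000.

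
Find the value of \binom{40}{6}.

C(40,6) = (40·39·38·37·36·35) / 6! = 2763633600 / 720 = 3838380.

3838380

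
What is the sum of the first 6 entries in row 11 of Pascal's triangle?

1 + 11 + 55 + 165 + 330 + 462 = 1024.

1024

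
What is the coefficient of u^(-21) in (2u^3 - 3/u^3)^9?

118098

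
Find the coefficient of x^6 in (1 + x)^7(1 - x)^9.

Coefficient of x^6 = Σ_{j} C(7,j)·1^j·C(9,6-j)·(-1)^(6-j) for j from 0 to 6.
= 84 + (-882) + 2646 + (-2940) + 1260 + (-189) + 7 = -14.

-14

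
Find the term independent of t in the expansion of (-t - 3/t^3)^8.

252

General term: C(8,j)·(-t)^j·(-3/t^3)^(8-j), with t-exponent 1j − 3(8−j) = 4j − 24.
Set 4j − 24 = 0: j = 6.
C(8,6) = 28; (-1)^6 = 1; (-3)^2 = 9.
Coefficient = 28 · 1 · 9 = 252.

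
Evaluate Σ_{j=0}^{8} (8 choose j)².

12870

Σ C(8,j)² is the coefficient of x^8 in (1+x)^8(1+x)^8 = (1+x)^16, i.e. C(16,8) = 12870.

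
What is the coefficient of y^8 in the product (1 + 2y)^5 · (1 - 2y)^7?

-1280

Coefficient of y^8 = Σ_{j} C(5,j)·2^j·C(7,8-j)·(-2)^(8-j) for j from 1 to 5.
= (-1280) + 17920 + (-53760) + 44800 + (-8960) = -1280.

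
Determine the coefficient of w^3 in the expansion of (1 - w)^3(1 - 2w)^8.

Coefficient of w^3 = Σ_{j} C(3,j)·(-1)^j·C(8,3-j)·(-2)^(3-j) for j from 0 to 3.
= (-448) + (-336) + (-48) + (-1) = -833.

-833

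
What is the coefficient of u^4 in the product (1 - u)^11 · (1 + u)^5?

Coefficient of u^4 = Σ_{j} C(11,j)·(-1)^j·C(5,4-j)·1^(4-j) for j from 0 to 4.
= 5 + (-110) + 550 + (-825) + 330 = -50.

-50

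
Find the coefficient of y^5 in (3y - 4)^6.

-5832

The general term is C(6,j)·(3y)^j·(-4)^(6-j); the y^5 term has j = 5.
C(6,5) = 6.
Coefficient = C(6,5) · 3^5 · (-4)^1 = 6 · 243 · (-4) = -5832.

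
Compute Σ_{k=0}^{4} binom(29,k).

27841

1 + 29 + 406 + 3654 + 23751 = 27841.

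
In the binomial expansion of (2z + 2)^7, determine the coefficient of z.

896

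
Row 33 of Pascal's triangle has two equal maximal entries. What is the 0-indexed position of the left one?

16

For odd n = 33, C(33,i) peaks at i = (n−1)/2 and (n+1)/2; the lower is 16.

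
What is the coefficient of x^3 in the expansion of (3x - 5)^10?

-253125000

The general term is C(10,j)·(3x)^j·(-5)^(10-j); the x^3 term has j = 3.
C(10,3) = 120.
Coefficient = C(10,3) · 3^3 · (-5)^7 = 120 · 27 · (-78125) = -253125000.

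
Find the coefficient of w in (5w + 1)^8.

The general term is C(8,j)·(5w)^j·(1)^(8-j); the w^1 term has j = 1.
C(8,1) = 8.
Coefficient = C(8,1) · 5^1 = 8 · 5 = 40.

40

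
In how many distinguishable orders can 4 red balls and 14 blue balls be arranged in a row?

Choose positions for the red balls: C(18,4) = 3060.

3060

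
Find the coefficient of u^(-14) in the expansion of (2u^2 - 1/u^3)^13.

41184

General term: C(13,j)·(2u^2)^j·(-1/u^3)^(13-j), with u-exponent 2j − 3(13−j) = 5j − 39.
Set 5j − 39 = -14: j = 5.
C(13,5) = 1287; 2^5 = 32; (-1)^8 = 1.
Coefficient = 1287 · 32 · 1 = 41184.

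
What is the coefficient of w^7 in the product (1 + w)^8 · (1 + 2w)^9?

Coefficient of w^7 = Σ_{j} C(8,j)·1^j·C(9,7-j)·2^(7-j) for j from 0 to 7.
= 4608 + 43008 + 112896 + 112896 + 47040 + 8064 + 504 + 8 = 329024.

329024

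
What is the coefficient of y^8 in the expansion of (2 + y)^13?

41184

The general term is C(13,j)·(2)^j·(y)^(13-j); the y^8 term has j = 5.
C(13,5) = 1287.
Coefficient = C(13,5) · 2^5 = 1287 · 32 = 41184.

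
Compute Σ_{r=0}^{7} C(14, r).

9908

1 + 14 + 91 + 364 + 1001 + 2002 + 3003 + 3432 = 9908.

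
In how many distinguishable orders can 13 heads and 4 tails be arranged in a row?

Choose positions for the heads: C(17,13) = 2380.

2380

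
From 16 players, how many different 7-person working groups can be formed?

11440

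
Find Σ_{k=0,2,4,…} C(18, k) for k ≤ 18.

131072

Half of (1+1)^18 + (1−1)^18 gives the even-index sum: 2^17 = 131072.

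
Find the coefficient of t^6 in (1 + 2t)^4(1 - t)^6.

-87

Coefficient of t^6 = Σ_{j} C(4,j)·2^j·C(6,6-j)·(-1)^(6-j) for j from 0 to 4.
= 1 + (-48) + 360 + (-640) + 240 = -87.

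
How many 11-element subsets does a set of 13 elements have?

78

C(13,11) = C(13,2) by symmetry.
C(13,2) = (13·12) / 2! = 156 / 2 = 78.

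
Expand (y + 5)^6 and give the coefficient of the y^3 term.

The general term is C(6,j)·(y)^j·(5)^(6-j); the y^3 term has j = 3.
C(6,3) = 20.
Coefficient = C(6,3) · 5^3 = 20 · 125 = 2500.

2500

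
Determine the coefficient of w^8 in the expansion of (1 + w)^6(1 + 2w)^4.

456

Coefficient of w^8 = Σ_{j} C(6,j)·1^j·C(4,8-j)·2^(8-j) for j from 4 to 6.
= 240 + 192 + 24 = 456.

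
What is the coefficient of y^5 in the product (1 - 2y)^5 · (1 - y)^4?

-1002

Coefficient of y^5 = Σ_{j} C(5,j)·(-2)^j·C(4,5-j)·(-1)^(5-j) for j from 1 to 5.
= (-10) + (-160) + (-480) + (-320) + (-32) = -1002.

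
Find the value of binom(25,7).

480700

C(25,7) = (25·24·23·22·21·20·19) / 7! = 2422728000 / 5040 = 480700.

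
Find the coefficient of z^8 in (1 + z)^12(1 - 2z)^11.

-11121

Coefficient of z^8 = Σ_{j} C(12,j)·1^j·C(11,8-j)·(-2)^(8-j) for j from 0 to 8.
= 42240 + (-506880) + 1951488 + (-3252480) + 2613600 + (-1045440) + 203280 + (-17424) + 495 = -11121.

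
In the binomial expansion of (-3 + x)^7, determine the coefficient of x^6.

The general term is C(7,j)·(-3)^j·(x)^(7-j); the x^6 term has j = 1.
C(7,1) = 7.
Coefficient = C(7,1) · (-3)^1 = 7 · (-3) = -21.

-21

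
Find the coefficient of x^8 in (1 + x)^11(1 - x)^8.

Coefficient of x^8 = Σ_{j} C(11,j)·1^j·C(8,8-j)·(-1)^(8-j) for j from 0 to 8.
= 1 + (-88) + 1540 + (-9240) + 23100 + (-25872) + 12936 + (-2640) + 165 = -98.

-98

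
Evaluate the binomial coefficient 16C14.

120

C(16,14) = C(16,2) by symmetry.
C(16,2) = (16·15) / 2! = 240 / 2 = 120.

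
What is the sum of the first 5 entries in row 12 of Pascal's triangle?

794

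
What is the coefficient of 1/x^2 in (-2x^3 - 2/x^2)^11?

General term: C(11,j)·(-2x^3)^j·(-2/x^2)^(11-j), with x-exponent 3j − 2(11−j) = 5j − 22.
Set 5j − 22 = -2: j = 4.
C(11,4) = 330; (-2)^4 = 16; (-2)^7 = -128.
Coefficient = 330 · 16 · (-128) = -675840.

-675840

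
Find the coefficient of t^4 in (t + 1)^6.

15

The general term is C(6,j)·(t)^j·(1)^(6-j); the t^4 term has j = 4.
C(6,4) = 15.
Coefficient = C(6,4) = 15.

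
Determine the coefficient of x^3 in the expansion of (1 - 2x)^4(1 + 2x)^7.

-88

Coefficient of x^3 = Σ_{j} C(4,j)·(-2)^j·C(7,3-j)·2^(3-j) for j from 0 to 3.
= 280 + (-672) + 336 + (-32) = -88.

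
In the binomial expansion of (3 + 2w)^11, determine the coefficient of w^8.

The general term is C(11,j)·(3)^j·(2w)^(11-j); the w^8 term has j = 3.
C(11,3) = 165.
Coefficient = C(11,3) · 3^3 · 2^8 = 165 · 27 · 256 = 1140480.

1140480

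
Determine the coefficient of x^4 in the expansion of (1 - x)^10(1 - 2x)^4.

2586

Coefficient of x^4 = Σ_{j} C(10,j)·(-1)^j·C(4,4-j)·(-2)^(4-j) for j from 0 to 4.
= 16 + 320 + 1080 + 960 + 210 = 2586.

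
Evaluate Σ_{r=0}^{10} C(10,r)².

By Vandermonde's identity, Σ C(10,r)² = C(20,10) = 184756.

184756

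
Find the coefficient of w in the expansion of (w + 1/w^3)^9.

36

General term: C(9,j)·(w)^j·(1/w^3)^(9-j), with w-exponent 1j − 3(9−j) = 4j − 27.
Set 4j − 27 = 1: j = 7.
C(9,7) = 36; 1^7 = 1; 1^2 = 1.
Coefficient = 36 · 1 · 1 = 36.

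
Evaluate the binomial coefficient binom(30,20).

30045015

C(30,20) = C(30,10) by symmetry.
C(30,10) = (30·29·28·27·26·25·24·23·22·21) / 10! = 109027350432000 / 3628800 = 30045015.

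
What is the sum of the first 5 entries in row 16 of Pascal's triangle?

2517

1 + 16 + 120 + 560 + 1820 = 2517.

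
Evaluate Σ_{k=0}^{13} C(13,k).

The entries of row 13 sum to 2^13 = 8192.

8192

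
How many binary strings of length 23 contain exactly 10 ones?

Choose the 10 positions: C(23,10) = 1144066.

1144066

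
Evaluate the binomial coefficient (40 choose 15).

40225345056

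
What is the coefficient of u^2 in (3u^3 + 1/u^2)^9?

10206

General term: C(9,j)·(3u^3)^j·(1/u^2)^(9-j), with u-exponent 3j − 2(9−j) = 5j − 18.
Set 5j − 18 = 2: j = 4.
C(9,4) = 126; 3^4 = 81; 1^5 = 1.
Coefficient = 126 · 81 · 1 = 10206.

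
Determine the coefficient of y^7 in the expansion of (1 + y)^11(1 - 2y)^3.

462

Coefficient of y^7 = Σ_{j} C(11,j)·1^j·C(3,7-j)·(-2)^(7-j) for j from 4 to 7.
= (-2640) + 5544 + (-2772) + 330 = 462.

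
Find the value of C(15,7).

6435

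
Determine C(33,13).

573166440

C(33,13) = (33·32·31·30·29·28·27·26·25·24·23·22·21) / 13! = 3569119343741952000 / 6227020800 = 573166440.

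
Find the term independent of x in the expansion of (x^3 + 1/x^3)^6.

General term: C(6,j)·(x^3)^j·(1/x^3)^(6-j), with x-exponent 3j − 3(6−j) = 6j − 18.
Set 6j − 18 = 0: j = 3.
C(6,3) = 20; 1^3 = 1; 1^3 = 1.
Coefficient = 20 · 1 · 1 = 20.

20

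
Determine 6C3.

20

C(6,3) = (6·5·4) / 3! = 120 / 6 = 20.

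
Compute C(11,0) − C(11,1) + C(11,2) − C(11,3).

-120

The partial alternating sum Σ_{k=0}^{3} (−1)^k C(11,k) = (−1)^3 C(10,3) = -120.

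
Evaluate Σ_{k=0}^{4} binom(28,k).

1 + 28 + 378 + 3276 + 20475 = 24158.

24158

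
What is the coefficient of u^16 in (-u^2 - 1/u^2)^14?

364

General term: C(14,j)·(-u^2)^j·(-1/u^2)^(14-j), with u-exponent 2j − 2(14−j) = 4j − 28.
Set 4j − 28 = 16: j = 11.
C(14,11) = 364; (-1)^11 = -1; (-1)^3 = -1.
Coefficient = 364 · (-1) · (-1) = 364.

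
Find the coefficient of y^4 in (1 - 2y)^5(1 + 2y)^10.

Coefficient of y^4 = Σ_{j} C(5,j)·(-2)^j·C(10,4-j)·2^(4-j) for j from 0 to 4.
= 3360 + (-9600) + 7200 + (-1600) + 80 = -560.

-560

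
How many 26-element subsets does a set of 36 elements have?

254186856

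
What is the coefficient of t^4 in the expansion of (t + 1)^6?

The general term is C(6,j)·(t)^j·(1)^(6-j); the t^4 term has j = 4.
C(6,4) = 15.
Coefficient = C(6,4) = 15.

15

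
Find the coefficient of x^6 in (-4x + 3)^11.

The general term is C(11,j)·(-4x)^j·(3)^(11-j); the x^6 term has j = 6.
C(11,6) = 462.
Coefficient = C(11,6) · (-4)^6 · 3^5 = 462 · 4096 · 243 = 459841536.

459841536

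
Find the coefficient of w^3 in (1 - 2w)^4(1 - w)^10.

Coefficient of w^3 = Σ_{j} C(4,j)·(-2)^j·C(10,3-j)·(-1)^(3-j) for j from 0 to 3.
= (-120) + (-360) + (-240) + (-32) = -752.

-752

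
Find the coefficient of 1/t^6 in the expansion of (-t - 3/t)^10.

295245

General term: C(10,j)·(-t)^j·(-3/t)^(10-j), with t-exponent 1j − 1(10−j) = 2j − 10.
Set 2j − 10 = -6: j = 2.
C(10,2) = 45; (-1)^2 = 1; (-3)^8 = 6561.
Coefficient = 45 · 1 · 6561 = 295245.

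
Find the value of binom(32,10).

64512240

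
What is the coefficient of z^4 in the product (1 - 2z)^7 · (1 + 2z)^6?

240

Coefficient of z^4 = Σ_{j} C(7,j)·(-2)^j·C(6,4-j)·2^(4-j) for j from 0 to 4.
= 240 + (-2240) + 5040 + (-3360) + 560 = 240.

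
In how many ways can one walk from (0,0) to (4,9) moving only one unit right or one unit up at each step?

715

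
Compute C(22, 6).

C(22,6) = (22·21·20·19·18·17) / 6! = 53721360 / 720 = 74613.

74613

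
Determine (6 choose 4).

C(6,4) = C(6,2) by symmetry.
C(6,2) = (6·5) / 2! = 30 / 2 = 15.

15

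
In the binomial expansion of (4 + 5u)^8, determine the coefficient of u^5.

11200000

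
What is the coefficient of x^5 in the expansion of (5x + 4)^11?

The general term is C(11,j)·(5x)^j·(4)^(11-j); the x^5 term has j = 5.
C(11,5) = 462.
Coefficient = C(11,5) · 5^5 · 4^6 = 462 · 3125 · 4096 = 5913600000.

5913600000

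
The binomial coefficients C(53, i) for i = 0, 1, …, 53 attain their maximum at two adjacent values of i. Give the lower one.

26

For odd n = 53, C(53,i) peaks at i = (n−1)/2 and (n+1)/2; the lower is 26.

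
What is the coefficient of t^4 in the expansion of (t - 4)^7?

-2240

The general term is C(7,j)·(t)^j·(-4)^(7-j); the t^4 term has j = 4.
C(7,4) = 35.
Coefficient = C(7,4) · (-4)^3 = 35 · (-64) = -2240.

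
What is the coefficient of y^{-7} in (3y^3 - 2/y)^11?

33792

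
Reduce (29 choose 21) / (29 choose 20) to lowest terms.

3/7

C(n,k+1)/C(n,k) = (n−k)/(k+1) = (29−20)/(20+1) = 9/21 = 3/7.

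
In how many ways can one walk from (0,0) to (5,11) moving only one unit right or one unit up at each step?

Each path is a sequence of 16 steps with 5 rights: C(16,5) = 4368.

4368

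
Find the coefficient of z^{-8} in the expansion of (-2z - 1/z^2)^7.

-84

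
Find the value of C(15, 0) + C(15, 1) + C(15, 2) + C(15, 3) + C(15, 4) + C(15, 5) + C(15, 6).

9949

1 + 15 + 105 + 455 + 1365 + 3003 + 5005 = 9949.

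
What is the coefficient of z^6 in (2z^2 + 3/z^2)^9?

145152

General term: C(9,j)·(2z^2)^j·(3/z^2)^(9-j), with z-exponent 2j − 2(9−j) = 4j − 18.
Set 4j − 18 = 6: j = 6.
C(9,6) = 84; 2^6 = 64; 3^3 = 27.
Coefficient = 84 · 64 · 27 = 145152.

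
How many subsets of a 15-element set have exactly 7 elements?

Choose the 7 positions: C(15,7) = 6435.

6435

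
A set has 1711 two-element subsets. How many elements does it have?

59

n(n−1)/2 = 1711 ⇒ n(n−1) = 3422. Since 59·58 = 3422, n = 59.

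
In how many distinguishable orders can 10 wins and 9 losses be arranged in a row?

92378

Choose positions for the wins: C(19,10) = 92378.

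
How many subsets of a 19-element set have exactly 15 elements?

Choose the 15 positions: C(19,15) = 3876.

3876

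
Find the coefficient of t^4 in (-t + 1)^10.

The general term is C(10,j)·(-t)^j·(1)^(10-j); the t^4 term has j = 4.
C(10,4) = 210.
Coefficient = C(10,4) = 210.

210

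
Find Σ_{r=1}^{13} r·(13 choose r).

Since r·C(13,r) = 13·C(12,r−1), the sum is 13·2^12 = 13·4096 = 53248.

53248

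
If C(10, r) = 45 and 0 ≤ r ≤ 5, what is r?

2

C(10,r) increases on 0 ≤ r ≤ 5. C(10,1) = 10 and C(10,2) = 45, so r = 2.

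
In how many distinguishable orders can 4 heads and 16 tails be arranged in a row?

4845

Choose positions for the heads: C(20,4) = 4845.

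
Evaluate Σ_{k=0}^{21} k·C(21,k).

22020096

Differentiating (1+x)^21 and setting x=1: Σ k·C(21,k) = 21·2^20 = 22020096.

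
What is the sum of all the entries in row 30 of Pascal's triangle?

Setting x = 1 in (1+x)^30 gives Σ C(30,i) = 2^30 = 1073741824.

1073741824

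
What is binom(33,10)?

C(33,10) = (33·32·31·30·29·28·27·26·25·24) / 10! = 335885501952000 / 3628800 = 92561040.

92561040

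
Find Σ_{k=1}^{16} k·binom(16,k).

524288

Differentiating (1+x)^16 and setting x=1: Σ k·C(16,k) = 16·2^15 = 524288.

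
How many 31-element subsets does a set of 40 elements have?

273438880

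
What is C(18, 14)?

C(18,14) = C(18,4) by symmetry.
C(18,4) = (18·17·16·15) / 4! = 73440 / 24 = 3060.

3060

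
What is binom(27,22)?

C(27,22) = C(27,5) by symmetry.
C(27,5) = (27·26·25·24·23) / 5! = 9687600 / 120 = 80730.

80730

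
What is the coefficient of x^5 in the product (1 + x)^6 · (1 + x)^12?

Coefficient of x^5 = Σ_{j} C(6,j)·C(12,5-j) for j from 0 to 5.
= 792 + 2970 + 3300 + 1320 + 180 + 6 = 8568.

8568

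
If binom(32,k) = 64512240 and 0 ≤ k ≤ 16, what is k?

10

C(32,k) increases on 0 ≤ k ≤ 16. C(32,9) = 28048800 and C(32,10) = 64512240, so k = 10.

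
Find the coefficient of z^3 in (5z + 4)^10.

The general term is C(10,j)·(5z)^j·(4)^(10-j); the z^3 term has j = 3.
C(10,3) = 120.
Coefficient = C(10,3) · 5^3 · 4^7 = 120 · 125 · 16384 = 245760000.

245760000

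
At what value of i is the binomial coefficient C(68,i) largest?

C(68,i) is maximized at i = 68/2 = 34.

34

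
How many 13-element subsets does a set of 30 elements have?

119759850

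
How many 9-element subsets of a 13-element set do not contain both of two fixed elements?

385

All 9-subsets: C(13,9) = 715. Those containing both fixed elements: C(11,7) = 330.
715 − 330 = 385.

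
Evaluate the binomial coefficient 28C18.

13123110

C(28,18) = C(28,10) by symmetry.
C(28,10) = (28·27·26·25·24·23·22·21·20·19) / 10! = 47621141568000 / 3628800 = 13123110.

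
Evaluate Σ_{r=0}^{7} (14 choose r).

1 + 14 + 91 + 364 + 1001 + 2002 + 3003 + 3432 = 9908.

9908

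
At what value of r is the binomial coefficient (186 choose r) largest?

C(186,r) is maximized at r = 186/2 = 93.

93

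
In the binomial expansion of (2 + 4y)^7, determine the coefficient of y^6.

57344

The general term is C(7,j)·(2)^j·(4y)^(7-j); the y^6 term has j = 1.
C(7,1) = 7.
Coefficient = C(7,1) · 2^1 · 4^6 = 7 · 2 · 4096 = 57344.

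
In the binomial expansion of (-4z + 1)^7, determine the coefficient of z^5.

-21504

The general term is C(7,j)·(-4z)^j·(1)^(7-j); the z^5 term has j = 5.
C(7,5) = 21.
Coefficient = C(7,5) · (-4)^5 = 21 · (-1024) = -21504.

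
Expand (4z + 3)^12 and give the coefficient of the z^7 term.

3153199104

The general term is C(12,j)·(4z)^j·(3)^(12-j); the z^7 term has j = 7.
C(12,7) = 792.
Coefficient = C(12,7) · 4^7 · 3^5 = 792 · 16384 · 243 = 3153199104.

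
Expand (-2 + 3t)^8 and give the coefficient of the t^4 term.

90720

The general term is C(8,j)·(-2)^j·(3t)^(8-j); the t^4 term has j = 4.
C(8,4) = 70.
Coefficient = C(8,4) · (-2)^4 · 3^4 = 70 · 16 · 81 = 90720.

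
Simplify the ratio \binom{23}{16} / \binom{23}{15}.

C(n,k+1)/C(n,k) = (n−k)/(k+1) = (23−15)/(15+1) = 8/16 = 1/2.

1/2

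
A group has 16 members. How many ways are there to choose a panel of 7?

11440

This is C(16,7) = 11440.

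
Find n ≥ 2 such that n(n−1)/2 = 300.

25

n(n−1)/2 = 300 ⇒ n(n−1) = 600. Since 25·24 = 600, n = 25.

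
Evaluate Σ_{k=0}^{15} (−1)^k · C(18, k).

-136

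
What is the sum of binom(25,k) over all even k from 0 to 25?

Even-k terms of row 25 sum to 2^24 = 16777216.

16777216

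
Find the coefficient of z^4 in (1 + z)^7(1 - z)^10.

Coefficient of z^4 = Σ_{j} C(7,j)·1^j·C(10,4-j)·(-1)^(4-j) for j from 0 to 4.
= 210 + (-840) + 945 + (-350) + 35 = 0.

0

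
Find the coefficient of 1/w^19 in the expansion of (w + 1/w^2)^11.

General term: C(11,j)·(w)^j·(1/w^2)^(11-j), with w-exponent 1j − 2(11−j) = 3j − 22.
Set 3j − 22 = -19: j = 1.
C(11,1) = 11; 1^1 = 1; 1^10 = 1.
Coefficient = 11 · 1 · 1 = 11.

11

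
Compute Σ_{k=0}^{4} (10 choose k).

386

1 + 10 + 45 + 120 + 210 = 386.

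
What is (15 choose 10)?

C(15,10) = C(15,5) by symmetry.
C(15,5) = (15·14·13·12·11) / 5! = 360360 / 120 = 3003.

3003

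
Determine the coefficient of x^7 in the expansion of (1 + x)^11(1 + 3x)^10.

Coefficient of x^7 = Σ_{j} C(11,j)·1^j·C(10,7-j)·3^(7-j) for j from 0 to 7.
= 262440 + 1683990 + 3367980 + 2806650 + 1069200 + 187110 + 13860 + 330 = 9391560.

9391560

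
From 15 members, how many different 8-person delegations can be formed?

6435

This is C(15,8) = 6435.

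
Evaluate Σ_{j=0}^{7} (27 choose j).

1285624

1 + 27 + 351 + 2925 + 17550 + 80730 + 296010 + 888030 = 1285624.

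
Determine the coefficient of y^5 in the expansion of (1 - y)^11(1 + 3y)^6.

Coefficient of y^5 = Σ_{j} C(11,j)·(-1)^j·C(6,5-j)·3^(5-j) for j from 0 to 5.
= 1458 + (-13365) + 29700 + (-22275) + 5940 + (-462) = 996.

996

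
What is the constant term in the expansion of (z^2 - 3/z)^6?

General term: C(6,j)·(z^2)^j·(-3/z)^(6-j), with z-exponent 2j − 1(6−j) = 3j − 6.
Set 3j − 6 = 0: j = 2.
C(6,2) = 15; 1^2 = 1; (-3)^4 = 81.
Coefficient = 15 · 1 · 81 = 1215.

1215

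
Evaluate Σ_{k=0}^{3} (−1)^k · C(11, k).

The partial alternating sum Σ_{k=0}^{3} (−1)^k C(11,k) = (−1)^3 C(10,3) = -120.

-120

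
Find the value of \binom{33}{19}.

C(33,19) = C(33,14) by symmetry.
C(33,14) = (33·32·31·30·29·28·27·26·25·24·23·22·21·20) / 14! = 71382386874839040000 / 87178291200 = 818809200.

818809200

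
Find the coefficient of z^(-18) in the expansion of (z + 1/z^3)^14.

3003

General term: C(14,j)·(z)^j·(1/z^3)^(14-j), with z-exponent 1j − 3(14−j) = 4j − 42.
Set 4j − 42 = -18: j = 6.
C(14,6) = 3003; 1^6 = 1; 1^8 = 1.
Coefficient = 3003 · 1 · 1 = 3003.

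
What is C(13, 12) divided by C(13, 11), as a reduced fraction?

1/6

C(n,k+1)/C(n,k) = (n−k)/(k+1) = (13−11)/(11+1) = 2/12 = 1/6.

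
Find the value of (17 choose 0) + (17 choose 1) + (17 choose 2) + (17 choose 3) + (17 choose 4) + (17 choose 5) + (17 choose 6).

21778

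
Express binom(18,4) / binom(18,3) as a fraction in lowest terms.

15/4

C(n,k+1)/C(n,k) = (n−k)/(k+1) = (18−3)/(3+1) = 15/4.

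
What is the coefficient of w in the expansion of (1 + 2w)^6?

The general term is C(6,j)·(1)^j·(2w)^(6-j); the w^1 term has j = 5.
C(6,5) = 6.
Coefficient = C(6,5) · 2^1 = 6 · 2 = 12.

12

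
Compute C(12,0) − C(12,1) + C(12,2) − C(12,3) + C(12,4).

330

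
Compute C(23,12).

1352078

C(23,12) = C(23,11) by symmetry.
C(23,11) = (23·22·21·20·19·18·17·16·15·14·13) / 11! = 53970627110400 / 39916800 = 1352078.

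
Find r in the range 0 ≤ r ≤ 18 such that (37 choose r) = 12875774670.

16

C(37,r) increases on 0 ≤ r ≤ 18. C(37,15) = 9364199760 and C(37,16) = 12875774670, so r = 16.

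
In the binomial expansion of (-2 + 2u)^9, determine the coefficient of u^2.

-18432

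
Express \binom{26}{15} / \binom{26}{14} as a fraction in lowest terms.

4/5

C(n,k+1)/C(n,k) = (n−k)/(k+1) = (26−14)/(14+1) = 12/15 = 4/5.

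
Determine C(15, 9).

C(15,9) = C(15,6) by symmetry.
C(15,6) = (15·14·13·12·11·10) / 6! = 3603600 / 720 = 5005.

5005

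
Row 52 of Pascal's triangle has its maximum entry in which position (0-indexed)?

26

C(52,k) is maximized at k = 52/2 = 26.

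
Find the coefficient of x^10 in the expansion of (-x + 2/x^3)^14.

-28

General term: C(14,j)·(-x)^j·(2/x^3)^(14-j), with x-exponent 1j − 3(14−j) = 4j − 42.
Set 4j − 42 = 10: j = 13.
C(14,13) = 14; (-1)^13 = -1; 2^1 = 2.
Coefficient = 14 · (-1) · 2 = -28.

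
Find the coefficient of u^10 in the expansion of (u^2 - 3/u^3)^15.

General term: C(15,j)·(u^2)^j·(-3/u^3)^(15-j), with u-exponent 2j − 3(15−j) = 5j − 45.
Set 5j − 45 = 10: j = 11.
C(15,11) = 1365; 1^11 = 1; (-3)^4 = 81.
Coefficient = 1365 · 1 · 81 = 110565.

110565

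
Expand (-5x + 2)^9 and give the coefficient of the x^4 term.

2520000

The general term is C(9,j)·(-5x)^j·(2)^(9-j); the x^4 term has j = 4.
C(9,4) = 126.
Coefficient = C(9,4) · (-5)^4 · 2^5 = 126 · 625 · 32 = 2520000.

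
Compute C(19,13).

27132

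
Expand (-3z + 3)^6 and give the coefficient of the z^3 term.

-14580

The general term is C(6,j)·(-3z)^j·(3)^(6-j); the z^3 term has j = 3.
C(6,3) = 20.
Coefficient = C(6,3) · (-3)^3 · 3^3 = 20 · (-27) · 27 = -14580.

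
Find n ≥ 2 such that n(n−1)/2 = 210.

21

n(n−1)/2 = 210 ⇒ n(n−1) = 420. Since 21·20 = 420, n = 21.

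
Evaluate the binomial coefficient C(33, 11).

C(33,11) = (33·32·31·30·29·28·27·26·25·24·23) / 11! = 7725366544896000 / 39916800 = 193536720.

193536720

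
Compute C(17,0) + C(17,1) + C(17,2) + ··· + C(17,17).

131072

Setting x = 1 in (1+x)^17 gives Σ C(17,r) = 2^17 = 131072.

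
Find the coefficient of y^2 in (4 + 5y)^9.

The general term is C(9,j)·(4)^j·(5y)^(9-j); the y^2 term has j = 7.
C(9,7) = 36.
Coefficient = C(9,7) · 4^7 · 5^2 = 36 · 16384 · 25 = 14745600.

14745600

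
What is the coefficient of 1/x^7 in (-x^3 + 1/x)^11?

-11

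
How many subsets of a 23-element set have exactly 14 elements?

817190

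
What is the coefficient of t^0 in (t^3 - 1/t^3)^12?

General term: C(12,j)·(t^3)^j·(-1/t^3)^(12-j), with t-exponent 3j − 3(12−j) = 6j − 36.
Set 6j − 36 = 0: j = 6.
C(12,6) = 924; 1^6 = 1; (-1)^6 = 1.
Coefficient = 924 · 1 · 1 = 924.

924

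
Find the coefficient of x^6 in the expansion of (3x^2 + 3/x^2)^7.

General term: C(7,j)·(3x^2)^j·(3/x^2)^(7-j), with x-exponent 2j − 2(7−j) = 4j − 14.
Set 4j − 14 = 6: j = 5.
C(7,5) = 21; 3^5 = 243; 3^2 = 9.
Coefficient = 21 · 243 · 9 = 45927.

45927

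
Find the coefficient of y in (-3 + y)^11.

649539

The general term is C(11,j)·(-3)^j·(y)^(11-j); the y^1 term has j = 10.
C(11,10) = 11.
Coefficient = C(11,10) · (-3)^10 = 11 · 59049 = 649539.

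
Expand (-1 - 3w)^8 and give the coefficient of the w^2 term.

The general term is C(8,j)·(-1)^j·(-3w)^(8-j); the w^2 term has j = 6.
C(8,6) = 28.
Coefficient = C(8,6) · (-3)^2 = 28 · 9 = 252.

252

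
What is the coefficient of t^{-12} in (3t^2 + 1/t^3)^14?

2189187

General term: C(14,j)·(3t^2)^j·(1/t^3)^(14-j), with t-exponent 2j − 3(14−j) = 5j − 42.
Set 5j − 42 = -12: j = 6.
C(14,6) = 3003; 3^6 = 729; 1^8 = 1.
Coefficient = 3003 · 729 · 1 = 2189187.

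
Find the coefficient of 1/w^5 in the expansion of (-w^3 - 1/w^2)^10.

120

General term: C(10,j)·(-w^3)^j·(-1/w^2)^(10-j), with w-exponent 3j − 2(10−j) = 5j − 20.
Set 5j − 20 = -5: j = 3.
C(10,3) = 120; (-1)^3 = -1; (-1)^7 = -1.
Coefficient = 120 · (-1) · (-1) = 120.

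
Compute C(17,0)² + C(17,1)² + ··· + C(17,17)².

2333606220

Σ C(17,i)² is the coefficient of x^17 in (1+x)^17(1+x)^17 = (1+x)^34, i.e. C(34,17) = 2333606220.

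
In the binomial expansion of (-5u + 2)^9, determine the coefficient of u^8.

The general term is C(9,j)·(-5u)^j·(2)^(9-j); the u^8 term has j = 8.
C(9,8) = 9.
Coefficient = C(9,8) · (-5)^8 · 2^1 = 9 · 390625 · 2 = 7031250.

7031250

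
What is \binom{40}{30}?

847660528

C(40,30) = C(40,10) by symmetry.
C(40,10) = (40·39·38·37·36·35·34·33·32·31) / 10! = 3075990524006400 / 3628800 = 847660528.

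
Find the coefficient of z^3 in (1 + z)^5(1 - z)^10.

15

Coefficient of z^3 = Σ_{j} C(5,j)·1^j·C(10,3-j)·(-1)^(3-j) for j from 0 to 3.
= (-120) + 225 + (-100) + 10 = 15.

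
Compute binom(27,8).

2220075

C(27,8) = (27·26·25·24·23·22·21·20) / 8! = 89513424000 / 40320 = 2220075.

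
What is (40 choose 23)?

88732378800

C(40,23) = C(40,17) by symmetry.
C(40,17) = (40·39·38·37·36·35·34·33·32·31·30·29·28·27·26·25·24) / 17! = 31560991604212034764800000 / 355687428096000 = 88732378800.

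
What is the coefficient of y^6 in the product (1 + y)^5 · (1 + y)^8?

(1 + y)^5(1 + y)^8 = (1 + y)^13, so the coefficient of y^6 is C(13,6)·1^6 = 1716·1 = 1716.

1716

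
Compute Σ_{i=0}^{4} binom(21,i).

7547

1 + 21 + 210 + 1330 + 5985 = 7547.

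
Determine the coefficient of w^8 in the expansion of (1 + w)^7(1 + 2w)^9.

Coefficient of w^8 = Σ_{j} C(7,j)·1^j·C(9,8-j)·2^(8-j) for j from 0 to 7.
= 2304 + 32256 + 112896 + 141120 + 70560 + 14112 + 1008 + 18 = 374274.

374274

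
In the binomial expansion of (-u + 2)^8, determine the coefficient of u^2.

The general term is C(8,j)·(-u)^j·(2)^(8-j); the u^2 term has j = 2.
C(8,2) = 28.
Coefficient = C(8,2) · 2^6 = 28 · 64 = 1792.

1792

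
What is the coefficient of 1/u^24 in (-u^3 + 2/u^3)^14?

-745472

General term: C(14,j)·(-u^3)^j·(2/u^3)^(14-j), with u-exponent 3j − 3(14−j) = 6j − 42.
Set 6j − 42 = -24: j = 3.
C(14,3) = 364; (-1)^3 = -1; 2^11 = 2048.
Coefficient = 364 · (-1) · 2048 = -745472.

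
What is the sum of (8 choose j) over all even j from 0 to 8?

128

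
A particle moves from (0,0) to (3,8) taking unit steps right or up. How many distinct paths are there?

165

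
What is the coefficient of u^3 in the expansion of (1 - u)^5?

The general term is C(5,j)·(1)^j·(-u)^(5-j); the u^3 term has j = 2.
C(5,2) = 10.
Coefficient = C(5,2) · (-1)^3 = 10 · (-1) = -10.

-10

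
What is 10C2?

45

C(10,2) = (10·9) / 2! = 90 / 2 = 45.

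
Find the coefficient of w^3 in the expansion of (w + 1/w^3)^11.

55

General term: C(11,j)·(w)^j·(1/w^3)^(11-j), with w-exponent 1j − 3(11−j) = 4j − 33.
Set 4j − 33 = 3: j = 9.
C(11,9) = 55; 1^9 = 1; 1^2 = 1.
Coefficient = 55 · 1 · 1 = 55.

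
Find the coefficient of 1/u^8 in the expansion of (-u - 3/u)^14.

64481508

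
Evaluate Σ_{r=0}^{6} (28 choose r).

1 + 28 + 378 + 3276 + 20475 + 98280 + 376740 = 499178.

499178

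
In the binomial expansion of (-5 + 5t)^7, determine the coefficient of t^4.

The general term is C(7,j)·(-5)^j·(5t)^(7-j); the t^4 term has j = 3.
C(7,3) = 35.
Coefficient = C(7,3) · (-5)^3 · 5^4 = 35 · (-125) · 625 = -2734375.

-2734375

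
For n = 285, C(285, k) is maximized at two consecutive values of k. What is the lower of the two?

For odd n = 285, C(285,k) peaks at k = (n−1)/2 and (n+1)/2; the lower is 142.

142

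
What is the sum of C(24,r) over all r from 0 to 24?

Setting x = 1 in (1+x)^24 gives Σ C(24,r) = 2^24 = 16777216.

16777216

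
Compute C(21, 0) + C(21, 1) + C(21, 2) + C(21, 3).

1562

1 + 21 + 210 + 1330 = 1562.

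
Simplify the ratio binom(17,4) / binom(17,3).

7/2

C(n,k+1)/C(n,k) = (n−k)/(k+1) = (17−3)/(3+1) = 14/4 = 7/2.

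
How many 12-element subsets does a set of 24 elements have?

2704156

C(24,12) = (24·23·22·21·20·19·18·17·16·15·14·13) / 12! = 1295295050649600 / 479001600 = 2704156.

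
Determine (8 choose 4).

C(8,4) = (8·7·6·5) / 4! = 1680 / 24 = 70.

70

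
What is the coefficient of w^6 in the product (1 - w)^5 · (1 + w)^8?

Coefficient of w^6 = Σ_{j} C(5,j)·(-1)^j·C(8,6-j)·1^(6-j) for j from 0 to 5.
= 28 + (-280) + 700 + (-560) + 140 + (-8) = 20.

20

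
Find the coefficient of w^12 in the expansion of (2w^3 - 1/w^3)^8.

General term: C(8,j)·(2w^3)^j·(-1/w^3)^(8-j), with w-exponent 3j − 3(8−j) = 6j − 24.
Set 6j − 24 = 12: j = 6.
C(8,6) = 28; 2^6 = 64; (-1)^2 = 1.
Coefficient = 28 · 64 · 1 = 1792.

1792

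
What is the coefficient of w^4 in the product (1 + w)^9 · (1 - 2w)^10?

-354

Coefficient of w^4 = Σ_{j} C(9,j)·1^j·C(10,4-j)·(-2)^(4-j) for j from 0 to 4.
= 3360 + (-8640) + 6480 + (-1680) + 126 = -354.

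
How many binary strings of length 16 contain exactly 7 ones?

Choose the 7 positions: C(16,7) = 11440.

11440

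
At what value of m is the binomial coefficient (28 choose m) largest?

C(28,m) is maximized at m = 28/2 = 14.

14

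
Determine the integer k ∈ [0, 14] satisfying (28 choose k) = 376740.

6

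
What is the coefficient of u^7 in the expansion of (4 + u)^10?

7680

The general term is C(10,j)·(4)^j·(u)^(10-j); the u^7 term has j = 3.
C(10,3) = 120.
Coefficient = C(10,3) · 4^3 = 120 · 64 = 7680.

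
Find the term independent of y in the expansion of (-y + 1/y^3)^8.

28

General term: C(8,j)·(-y)^j·(1/y^3)^(8-j), with y-exponent 1j − 3(8−j) = 4j − 24.
Set 4j − 24 = 0: j = 6.
C(8,6) = 28; (-1)^6 = 1; 1^2 = 1.
Coefficient = 28 · 1 · 1 = 28.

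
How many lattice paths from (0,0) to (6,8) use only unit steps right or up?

3003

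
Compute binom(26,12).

C(26,12) = (26·25·24·23·22·21·20·19·18·17·16·15) / 12! = 4626053752320000 / 479001600 = 9657700.

9657700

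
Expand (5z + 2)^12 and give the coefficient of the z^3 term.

14080000

The general term is C(12,j)·(5z)^j·(2)^(12-j); the z^3 term has j = 3.
C(12,3) = 220.
Coefficient = C(12,3) · 5^3 · 2^9 = 220 · 125 · 512 = 14080000.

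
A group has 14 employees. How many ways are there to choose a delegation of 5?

2002

This is C(14,5) = 2002.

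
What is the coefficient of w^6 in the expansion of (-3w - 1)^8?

20412

The general term is C(8,j)·(-3w)^j·(-1)^(8-j); the w^6 term has j = 6.
C(8,6) = 28.
Coefficient = C(8,6) · (-3)^6 = 28 · 729 = 20412.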